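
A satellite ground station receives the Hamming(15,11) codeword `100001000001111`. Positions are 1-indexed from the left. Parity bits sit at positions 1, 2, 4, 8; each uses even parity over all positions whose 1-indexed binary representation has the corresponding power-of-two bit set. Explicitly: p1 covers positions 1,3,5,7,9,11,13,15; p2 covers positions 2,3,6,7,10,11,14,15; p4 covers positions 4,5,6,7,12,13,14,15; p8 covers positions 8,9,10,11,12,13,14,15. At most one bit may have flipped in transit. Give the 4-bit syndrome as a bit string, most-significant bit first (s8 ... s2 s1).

0111

s1: b1⊕b3⊕b5⊕b7⊕b9⊕b11⊕b13⊕b15 = 1⊕0⊕0⊕0⊕0⊕0⊕1⊕1 = 1
s2: b2⊕b3⊕b6⊕b7⊕b10⊕b11⊕b14⊕b15 = 0⊕0⊕1⊕0⊕0⊕0⊕1⊕1 = 1
s4: b4⊕b5⊕b6⊕b7⊕b12⊕b13⊕b14⊕b15 = 0⊕0⊕1⊕0⊕1⊕1⊕1⊕1 = 1
s8: b8⊕b9⊕b10⊕b11⊕b12⊕b13⊕b14⊕b15 = 0⊕0⊕0⊕0⊕1⊕1⊕1⊕1 = 0
Syndrome (s8...s1) = 0111 → position 7.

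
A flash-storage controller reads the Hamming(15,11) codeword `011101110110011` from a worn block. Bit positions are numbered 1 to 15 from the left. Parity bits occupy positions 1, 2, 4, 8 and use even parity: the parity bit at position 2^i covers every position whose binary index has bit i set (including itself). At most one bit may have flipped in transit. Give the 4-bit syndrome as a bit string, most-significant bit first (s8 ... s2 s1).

1100

s1: b1⊕b3⊕b5⊕b7⊕b9⊕b11⊕b13⊕b15 = 0⊕1⊕0⊕1⊕0⊕1⊕0⊕1 = 0
s2: b2⊕b3⊕b6⊕b7⊕b10⊕b11⊕b14⊕b15 = 1⊕1⊕1⊕1⊕1⊕1⊕1⊕1 = 0
s4: b4⊕b5⊕b6⊕b7⊕b12⊕b13⊕b14⊕b15 = 1⊕0⊕1⊕1⊕0⊕0⊕1⊕1 = 1
s8: b8⊕b9⊕b10⊕b11⊕b12⊕b13⊕b14⊕b15 = 1⊕0⊕1⊕1⊕0⊕0⊕1⊕1 = 1
Syndrome (s8...s1) = 1100 → position 12.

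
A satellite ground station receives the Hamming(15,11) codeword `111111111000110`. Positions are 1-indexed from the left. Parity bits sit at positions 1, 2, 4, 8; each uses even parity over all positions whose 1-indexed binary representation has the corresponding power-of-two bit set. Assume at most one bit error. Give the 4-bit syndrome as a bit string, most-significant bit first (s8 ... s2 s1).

s1: b1⊕b3⊕b5⊕b7⊕b9⊕b11⊕b13⊕b15 = 1⊕1⊕1⊕1⊕1⊕0⊕1⊕0 = 0
s2: b2⊕b3⊕b6⊕b7⊕b10⊕b11⊕b14⊕b15 = 1⊕1⊕1⊕1⊕0⊕0⊕1⊕0 = 1
s4: b4⊕b5⊕b6⊕b7⊕b12⊕b13⊕b14⊕b15 = 1⊕1⊕1⊕1⊕0⊕1⊕1⊕0 = 0
s8: b8⊕b9⊕b10⊕b11⊕b12⊕b13⊕b14⊕b15 = 1⊕1⊕0⊕0⊕0⊕1⊕1⊕0 = 0
Syndrome (s8...s1) = 0010 → position 2.

0010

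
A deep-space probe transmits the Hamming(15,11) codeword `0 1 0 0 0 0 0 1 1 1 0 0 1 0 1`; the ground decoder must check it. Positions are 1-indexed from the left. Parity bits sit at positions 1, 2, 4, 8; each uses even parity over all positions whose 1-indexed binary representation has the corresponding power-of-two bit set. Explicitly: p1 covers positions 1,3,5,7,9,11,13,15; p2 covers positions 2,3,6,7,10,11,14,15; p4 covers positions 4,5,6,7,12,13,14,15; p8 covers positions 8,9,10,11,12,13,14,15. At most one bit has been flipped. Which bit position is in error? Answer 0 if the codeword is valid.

s1: b1⊕b3⊕b5⊕b7⊕b9⊕b11⊕b13⊕b15 = 0⊕0⊕0⊕0⊕1⊕0⊕1⊕1 = 1
s2: b2⊕b3⊕b6⊕b7⊕b10⊕b11⊕b14⊕b15 = 1⊕0⊕0⊕0⊕1⊕0⊕0⊕1 = 1
s4: b4⊕b5⊕b6⊕b7⊕b12⊕b13⊕b14⊕b15 = 0⊕0⊕0⊕0⊕0⊕1⊕0⊕1 = 0
s8: b8⊕b9⊕b10⊕b11⊕b12⊕b13⊕b14⊕b15 = 1⊕1⊕1⊕0⊕0⊕1⊕0⊕1 = 1
Syndrome (s8...s1) = 1011 → position 11.

11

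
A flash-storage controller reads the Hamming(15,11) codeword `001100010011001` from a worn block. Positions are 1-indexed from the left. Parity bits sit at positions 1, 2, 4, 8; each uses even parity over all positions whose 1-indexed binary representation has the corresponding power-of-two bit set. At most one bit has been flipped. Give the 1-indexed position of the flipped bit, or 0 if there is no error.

s1: b1⊕b3⊕b5⊕b7⊕b9⊕b11⊕b13⊕b15 = 0⊕1⊕0⊕0⊕0⊕1⊕0⊕1 = 1
s2: b2⊕b3⊕b6⊕b7⊕b10⊕b11⊕b14⊕b15 = 0⊕1⊕0⊕0⊕0⊕1⊕0⊕1 = 1
s4: b4⊕b5⊕b6⊕b7⊕b12⊕b13⊕b14⊕b15 = 1⊕0⊕0⊕0⊕1⊕0⊕0⊕1 = 1
s8: b8⊕b9⊕b10⊕b11⊕b12⊕b13⊕b14⊕b15 = 1⊕0⊕0⊕1⊕1⊕0⊕0⊕1 = 0
Syndrome (s8...s1) = 0111 → position 7.

7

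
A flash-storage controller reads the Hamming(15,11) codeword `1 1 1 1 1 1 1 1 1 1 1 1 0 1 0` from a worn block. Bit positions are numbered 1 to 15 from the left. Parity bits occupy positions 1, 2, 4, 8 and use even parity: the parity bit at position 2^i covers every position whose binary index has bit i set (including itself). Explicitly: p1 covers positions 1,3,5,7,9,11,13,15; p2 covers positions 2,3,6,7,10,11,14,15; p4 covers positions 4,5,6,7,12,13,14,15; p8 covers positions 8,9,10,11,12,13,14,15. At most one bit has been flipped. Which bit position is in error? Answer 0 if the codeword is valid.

2

s1: b1⊕b3⊕b5⊕b7⊕b9⊕b11⊕b13⊕b15 = 1⊕1⊕1⊕1⊕1⊕1⊕0⊕0 = 0
s2: b2⊕b3⊕b6⊕b7⊕b10⊕b11⊕b14⊕b15 = 1⊕1⊕1⊕1⊕1⊕1⊕1⊕0 = 1
s4: b4⊕b5⊕b6⊕b7⊕b12⊕b13⊕b14⊕b15 = 1⊕1⊕1⊕1⊕1⊕0⊕1⊕0 = 0
s8: b8⊕b9⊕b10⊕b11⊕b12⊕b13⊕b14⊕b15 = 1⊕1⊕1⊕1⊕1⊕0⊕1⊕0 = 0
Syndrome (s8...s1) = 0010 → position 2.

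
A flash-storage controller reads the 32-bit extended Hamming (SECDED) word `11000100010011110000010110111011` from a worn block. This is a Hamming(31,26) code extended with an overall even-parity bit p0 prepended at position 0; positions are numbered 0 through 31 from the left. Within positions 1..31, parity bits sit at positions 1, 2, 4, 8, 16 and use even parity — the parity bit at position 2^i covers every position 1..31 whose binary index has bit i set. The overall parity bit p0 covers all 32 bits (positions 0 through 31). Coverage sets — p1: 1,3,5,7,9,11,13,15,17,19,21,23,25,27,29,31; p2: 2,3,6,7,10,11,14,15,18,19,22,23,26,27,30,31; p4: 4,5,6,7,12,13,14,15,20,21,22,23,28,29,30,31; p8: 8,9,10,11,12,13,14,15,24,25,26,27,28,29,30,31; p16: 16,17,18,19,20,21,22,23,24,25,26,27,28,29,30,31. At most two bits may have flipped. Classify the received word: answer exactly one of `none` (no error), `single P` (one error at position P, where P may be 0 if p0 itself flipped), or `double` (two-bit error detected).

s1: b1⊕b3⊕b5⊕b7⊕b9⊕b11⊕b13⊕b15⊕b17⊕b19⊕b21⊕b23⊕b25⊕b27⊕b29⊕b31 = 1⊕0⊕1⊕0⊕1⊕0⊕1⊕1⊕0⊕0⊕1⊕1⊕0⊕1⊕0⊕1 = 1
s2: b2⊕b3⊕b6⊕b7⊕b10⊕b11⊕b14⊕b15⊕b18⊕b19⊕b22⊕b23⊕b26⊕b27⊕b30⊕b31 = 0⊕0⊕0⊕0⊕0⊕0⊕1⊕1⊕0⊕0⊕0⊕1⊕1⊕1⊕1⊕1 = 1
s4: b4⊕b5⊕b6⊕b7⊕b12⊕b13⊕b14⊕b15⊕b20⊕b21⊕b22⊕b23⊕b28⊕b29⊕b30⊕b31 = 0⊕1⊕0⊕0⊕1⊕1⊕1⊕1⊕0⊕1⊕0⊕1⊕1⊕0⊕1⊕1 = 0
s8: b8⊕b9⊕b10⊕b11⊕b12⊕b13⊕b14⊕b15⊕b24⊕b25⊕b26⊕b27⊕b28⊕b29⊕b30⊕b31 = 0⊕1⊕0⊕0⊕1⊕1⊕1⊕1⊕1⊕0⊕1⊕1⊕1⊕0⊕1⊕1 = 1
s16: b16⊕b17⊕b18⊕b19⊕b20⊕b21⊕b22⊕b23⊕b24⊕b25⊕b26⊕b27⊕b28⊕b29⊕b30⊕b31 = 0⊕0⊕0⊕0⊕0⊕1⊕0⊕1⊕1⊕0⊕1⊕1⊕1⊕0⊕1⊕1 = 0
Syndrome (s16...s1) = 01011 → position 11.
Overall parity (XOR of all 32 bits, including p0): 1⊕1⊕0⊕0⊕0⊕1⊕0⊕0⊕0⊕1⊕0⊕0⊕1⊕1⊕1⊕1⊕0⊕0⊕0⊕0⊕0⊕1⊕0⊕1⊕1⊕0⊕1⊕1⊕1⊕0⊕1⊕1 = 0
Overall=0, syndrome position=11 → double-bit error detected (uncorrectable).

double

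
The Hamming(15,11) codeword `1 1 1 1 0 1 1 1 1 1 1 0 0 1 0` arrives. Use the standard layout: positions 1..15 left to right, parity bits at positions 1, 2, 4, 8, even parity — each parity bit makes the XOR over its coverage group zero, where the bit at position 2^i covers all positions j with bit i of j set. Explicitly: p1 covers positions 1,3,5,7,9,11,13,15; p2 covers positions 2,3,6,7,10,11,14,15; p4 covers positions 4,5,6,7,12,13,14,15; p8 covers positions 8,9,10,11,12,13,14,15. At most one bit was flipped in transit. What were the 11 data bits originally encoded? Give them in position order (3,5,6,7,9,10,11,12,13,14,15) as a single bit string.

s1: b1⊕b3⊕b5⊕b7⊕b9⊕b11⊕b13⊕b15 = 1⊕1⊕0⊕1⊕1⊕1⊕0⊕0 = 1
s2: b2⊕b3⊕b6⊕b7⊕b10⊕b11⊕b14⊕b15 = 1⊕1⊕1⊕1⊕1⊕1⊕1⊕0 = 1
s4: b4⊕b5⊕b6⊕b7⊕b12⊕b13⊕b14⊕b15 = 1⊕0⊕1⊕1⊕0⊕0⊕1⊕0 = 0
s8: b8⊕b9⊕b10⊕b11⊕b12⊕b13⊕b14⊕b15 = 1⊕1⊕1⊕1⊕0⊕0⊕1⊕0 = 1
Syndrome (s8...s1) = 1011 → position 11.
Flip bit 11: corrected codeword = 111101111100010
Data bits at positions 3,5,6,7,9,10,11,12,13,14,15: 10111100010

10111100010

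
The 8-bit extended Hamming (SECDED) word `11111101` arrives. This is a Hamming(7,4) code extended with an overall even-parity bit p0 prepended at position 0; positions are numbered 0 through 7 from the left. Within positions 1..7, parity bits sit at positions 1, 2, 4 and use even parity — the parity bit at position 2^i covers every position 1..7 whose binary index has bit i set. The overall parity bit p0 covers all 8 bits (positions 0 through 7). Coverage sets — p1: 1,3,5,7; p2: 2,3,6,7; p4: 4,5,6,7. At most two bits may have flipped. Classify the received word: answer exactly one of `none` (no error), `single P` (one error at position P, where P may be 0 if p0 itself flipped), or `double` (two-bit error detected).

single 6

s1: b1⊕b3⊕b5⊕b7 = 1⊕1⊕1⊕1 = 0
s2: b2⊕b3⊕b6⊕b7 = 1⊕1⊕0⊕1 = 1
s4: b4⊕b5⊕b6⊕b7 = 1⊕1⊕0⊕1 = 1
Syndrome (s4...s1) = 110 → position 6.
Overall parity (XOR of all 8 bits, including p0): 1⊕1⊕1⊕1⊕1⊕1⊕0⊕1 = 1
Overall=1, syndrome position=6 → single-bit error at position 6.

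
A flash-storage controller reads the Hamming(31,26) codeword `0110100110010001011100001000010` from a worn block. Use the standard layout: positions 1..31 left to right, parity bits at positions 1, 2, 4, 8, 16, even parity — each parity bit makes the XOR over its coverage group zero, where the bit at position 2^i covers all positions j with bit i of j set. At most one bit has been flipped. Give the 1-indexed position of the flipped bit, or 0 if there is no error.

s1: b1⊕b3⊕b5⊕b7⊕b9⊕b11⊕b13⊕b15⊕b17⊕b19⊕b21⊕b23⊕b25⊕b27⊕b29⊕b31 = 0⊕1⊕1⊕0⊕1⊕0⊕0⊕0⊕0⊕1⊕0⊕0⊕1⊕0⊕0⊕0 = 1
s2: b2⊕b3⊕b6⊕b7⊕b10⊕b11⊕b14⊕b15⊕b18⊕b19⊕b22⊕b23⊕b26⊕b27⊕b30⊕b31 = 1⊕1⊕0⊕0⊕0⊕0⊕0⊕0⊕1⊕1⊕0⊕0⊕0⊕0⊕1⊕0 = 1
s4: b4⊕b5⊕b6⊕b7⊕b12⊕b13⊕b14⊕b15⊕b20⊕b21⊕b22⊕b23⊕b28⊕b29⊕b30⊕b31 = 0⊕1⊕0⊕0⊕1⊕0⊕0⊕0⊕1⊕0⊕0⊕0⊕0⊕0⊕1⊕0 = 0
s8: b8⊕b9⊕b10⊕b11⊕b12⊕b13⊕b14⊕b15⊕b24⊕b25⊕b26⊕b27⊕b28⊕b29⊕b30⊕b31 = 1⊕1⊕0⊕0⊕1⊕0⊕0⊕0⊕0⊕1⊕0⊕0⊕0⊕0⊕1⊕0 = 1
s16: b16⊕b17⊕b18⊕b19⊕b20⊕b21⊕b22⊕b23⊕b24⊕b25⊕b26⊕b27⊕b28⊕b29⊕b30⊕b31 = 1⊕0⊕1⊕1⊕1⊕0⊕0⊕0⊕0⊕1⊕0⊕0⊕0⊕0⊕1⊕0 = 0
Syndrome (s16...s1) = 01011 → position 11.

11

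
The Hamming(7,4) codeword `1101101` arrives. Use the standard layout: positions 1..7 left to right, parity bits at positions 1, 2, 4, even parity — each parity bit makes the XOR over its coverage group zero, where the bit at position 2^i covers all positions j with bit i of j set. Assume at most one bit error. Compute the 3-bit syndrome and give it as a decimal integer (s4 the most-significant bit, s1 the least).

5

s1: b1⊕b3⊕b5⊕b7 = 1⊕0⊕1⊕1 = 1
s2: b2⊕b3⊕b6⊕b7 = 1⊕0⊕0⊕1 = 0
s4: b4⊕b5⊕b6⊕b7 = 1⊕1⊕0⊕1 = 1
Syndrome (s4...s1) = 101 → position 5.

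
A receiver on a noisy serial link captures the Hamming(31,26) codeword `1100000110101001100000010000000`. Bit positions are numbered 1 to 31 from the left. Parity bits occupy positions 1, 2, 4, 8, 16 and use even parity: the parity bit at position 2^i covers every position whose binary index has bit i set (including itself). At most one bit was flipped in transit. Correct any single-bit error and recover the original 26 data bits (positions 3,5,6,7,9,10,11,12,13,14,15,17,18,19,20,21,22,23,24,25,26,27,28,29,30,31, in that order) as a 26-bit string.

s1: b1⊕b3⊕b5⊕b7⊕b9⊕b11⊕b13⊕b15⊕b17⊕b19⊕b21⊕b23⊕b25⊕b27⊕b29⊕b31 = 1⊕0⊕0⊕0⊕1⊕1⊕1⊕0⊕1⊕0⊕0⊕0⊕0⊕0⊕0⊕0 = 1
s2: b2⊕b3⊕b6⊕b7⊕b10⊕b11⊕b14⊕b15⊕b18⊕b19⊕b22⊕b23⊕b26⊕b27⊕b30⊕b31 = 1⊕0⊕0⊕0⊕0⊕1⊕0⊕0⊕0⊕0⊕0⊕0⊕0⊕0⊕0⊕0 = 0
s4: b4⊕b5⊕b6⊕b7⊕b12⊕b13⊕b14⊕b15⊕b20⊕b21⊕b22⊕b23⊕b28⊕b29⊕b30⊕b31 = 0⊕0⊕0⊕0⊕0⊕1⊕0⊕0⊕0⊕0⊕0⊕0⊕0⊕0⊕0⊕0 = 1
s8: b8⊕b9⊕b10⊕b11⊕b12⊕b13⊕b14⊕b15⊕b24⊕b25⊕b26⊕b27⊕b28⊕b29⊕b30⊕b31 = 1⊕1⊕0⊕1⊕0⊕1⊕0⊕0⊕1⊕0⊕0⊕0⊕0⊕0⊕0⊕0 = 1
s16: b16⊕b17⊕b18⊕b19⊕b20⊕b21⊕b22⊕b23⊕b24⊕b25⊕b26⊕b27⊕b28⊕b29⊕b30⊕b31 = 1⊕1⊕0⊕0⊕0⊕0⊕0⊕0⊕1⊕0⊕0⊕0⊕0⊕0⊕0⊕0 = 1
Syndrome (s16...s1) = 11101 → position 29.
Flip bit 29: corrected codeword = 1100000110101001100000010000100
Data bits at positions 3,5,6,7,9,10,11,12,13,14,15,17,18,19,20,21,22,23,24,25,26,27,28,29,30,31: 00001010100100000010000100

00001010100100000010000100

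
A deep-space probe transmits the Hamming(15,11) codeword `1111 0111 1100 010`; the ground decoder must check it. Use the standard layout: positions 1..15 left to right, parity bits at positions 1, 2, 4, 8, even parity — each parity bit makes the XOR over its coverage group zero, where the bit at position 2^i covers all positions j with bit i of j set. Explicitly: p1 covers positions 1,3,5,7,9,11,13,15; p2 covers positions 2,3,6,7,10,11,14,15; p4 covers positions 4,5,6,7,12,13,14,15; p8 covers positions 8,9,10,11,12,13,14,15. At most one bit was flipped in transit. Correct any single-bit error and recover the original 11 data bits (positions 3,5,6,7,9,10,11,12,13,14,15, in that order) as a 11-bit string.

s1: b1⊕b3⊕b5⊕b7⊕b9⊕b11⊕b13⊕b15 = 1⊕1⊕0⊕1⊕1⊕0⊕0⊕0 = 0
s2: b2⊕b3⊕b6⊕b7⊕b10⊕b11⊕b14⊕b15 = 1⊕1⊕1⊕1⊕1⊕0⊕1⊕0 = 0
s4: b4⊕b5⊕b6⊕b7⊕b12⊕b13⊕b14⊕b15 = 1⊕0⊕1⊕1⊕0⊕0⊕1⊕0 = 0
s8: b8⊕b9⊕b10⊕b11⊕b12⊕b13⊕b14⊕b15 = 1⊕1⊕1⊕0⊕0⊕0⊕1⊕0 = 0
Syndrome (s8...s1) = 0000 → position 0 (no error).
No correction needed.
Data bits at positions 3,5,6,7,9,10,11,12,13,14,15: 10111100010

10111100010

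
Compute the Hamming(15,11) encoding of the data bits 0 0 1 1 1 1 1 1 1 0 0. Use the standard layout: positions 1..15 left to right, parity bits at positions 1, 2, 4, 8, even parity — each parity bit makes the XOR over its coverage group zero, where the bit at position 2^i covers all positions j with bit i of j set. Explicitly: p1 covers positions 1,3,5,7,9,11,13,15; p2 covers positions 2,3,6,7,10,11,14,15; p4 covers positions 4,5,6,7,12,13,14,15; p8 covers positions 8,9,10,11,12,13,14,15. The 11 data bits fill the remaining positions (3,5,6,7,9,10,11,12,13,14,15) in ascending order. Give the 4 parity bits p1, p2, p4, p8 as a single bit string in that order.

0001

Place data bits at non-power-of-two positions: b3=0, b5=0, b6=1, b7=1, b9=1, b10=1, b11=1, b12=1, b13=1, b14=0, b15=0.
p1 = XOR of data positions {3,5,7,9,11,13,15} = 0⊕0⊕1⊕1⊕1⊕1⊕0 = 0
p2 = XOR of data positions {3,6,7,10,11,14,15} = 0⊕1⊕1⊕1⊕1⊕0⊕0 = 0
p4 = XOR of data positions {5,6,7,12,13,14,15} = 0⊕1⊕1⊕1⊕1⊕0⊕0 = 0
p8 = XOR of data positions {9,10,11,12,13,14,15} = 1⊕1⊕1⊕1⊕1⊕0⊕0 = 1
Parity bits p1,p2,p4,p8 = 0001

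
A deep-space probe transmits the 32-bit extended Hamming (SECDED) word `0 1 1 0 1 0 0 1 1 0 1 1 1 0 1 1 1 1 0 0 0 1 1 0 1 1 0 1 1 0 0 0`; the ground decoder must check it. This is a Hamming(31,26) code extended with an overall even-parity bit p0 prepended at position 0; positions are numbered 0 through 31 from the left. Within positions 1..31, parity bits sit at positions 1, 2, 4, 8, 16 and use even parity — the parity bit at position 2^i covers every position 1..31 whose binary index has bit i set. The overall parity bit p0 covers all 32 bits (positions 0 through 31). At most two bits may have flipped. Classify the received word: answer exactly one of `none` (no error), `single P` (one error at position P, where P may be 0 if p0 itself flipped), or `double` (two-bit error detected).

none

s1: b1⊕b3⊕b5⊕b7⊕b9⊕b11⊕b13⊕b15⊕b17⊕b19⊕b21⊕b23⊕b25⊕b27⊕b29⊕b31 = 1⊕0⊕0⊕1⊕0⊕1⊕0⊕1⊕1⊕0⊕1⊕0⊕1⊕1⊕0⊕0 = 0
s2: b2⊕b3⊕b6⊕b7⊕b10⊕b11⊕b14⊕b15⊕b18⊕b19⊕b22⊕b23⊕b26⊕b27⊕b30⊕b31 = 1⊕0⊕0⊕1⊕1⊕1⊕1⊕1⊕0⊕0⊕1⊕0⊕0⊕1⊕0⊕0 = 0
s4: b4⊕b5⊕b6⊕b7⊕b12⊕b13⊕b14⊕b15⊕b20⊕b21⊕b22⊕b23⊕b28⊕b29⊕b30⊕b31 = 1⊕0⊕0⊕1⊕1⊕0⊕1⊕1⊕0⊕1⊕1⊕0⊕1⊕0⊕0⊕0 = 0
s8: b8⊕b9⊕b10⊕b11⊕b12⊕b13⊕b14⊕b15⊕b24⊕b25⊕b26⊕b27⊕b28⊕b29⊕b30⊕b31 = 1⊕0⊕1⊕1⊕1⊕0⊕1⊕1⊕1⊕1⊕0⊕1⊕1⊕0⊕0⊕0 = 0
s16: b16⊕b17⊕b18⊕b19⊕b20⊕b21⊕b22⊕b23⊕b24⊕b25⊕b26⊕b27⊕b28⊕b29⊕b30⊕b31 = 1⊕1⊕0⊕0⊕0⊕1⊕1⊕0⊕1⊕1⊕0⊕1⊕1⊕0⊕0⊕0 = 0
Syndrome (s16...s1) = 00000 → position 0 (no error).
Overall parity (XOR of all 32 bits, including p0): 0⊕1⊕1⊕0⊕1⊕0⊕0⊕1⊕1⊕0⊕1⊕1⊕1⊕0⊕1⊕1⊕1⊕1⊕0⊕0⊕0⊕1⊕1⊕0⊕1⊕1⊕0⊕1⊕1⊕0⊕0⊕0 = 0
Overall=0, syndrome position=0 → no error.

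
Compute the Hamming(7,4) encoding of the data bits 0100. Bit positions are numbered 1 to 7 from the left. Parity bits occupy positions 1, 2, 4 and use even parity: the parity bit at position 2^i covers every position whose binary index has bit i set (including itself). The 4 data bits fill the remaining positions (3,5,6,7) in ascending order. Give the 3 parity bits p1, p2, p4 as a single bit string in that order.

101

Place data bits at non-power-of-two positions: b3=0, b5=1, b6=0, b7=0.
p1 = XOR of data positions {3,5,7} = 0⊕1⊕0 = 1
p2 = XOR of data positions {3,6,7} = 0⊕0⊕0 = 0
p4 = XOR of data positions {5,6,7} = 1⊕0⊕0 = 1
Parity bits p1,p2,p4 = 101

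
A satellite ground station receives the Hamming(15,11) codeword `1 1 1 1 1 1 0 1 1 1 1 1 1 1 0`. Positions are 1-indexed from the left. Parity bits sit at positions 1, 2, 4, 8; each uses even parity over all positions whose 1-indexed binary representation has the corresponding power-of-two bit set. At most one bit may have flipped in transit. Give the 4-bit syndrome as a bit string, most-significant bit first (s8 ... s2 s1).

1000

s1: b1⊕b3⊕b5⊕b7⊕b9⊕b11⊕b13⊕b15 = 1⊕1⊕1⊕0⊕1⊕1⊕1⊕0 = 0
s2: b2⊕b3⊕b6⊕b7⊕b10⊕b11⊕b14⊕b15 = 1⊕1⊕1⊕0⊕1⊕1⊕1⊕0 = 0
s4: b4⊕b5⊕b6⊕b7⊕b12⊕b13⊕b14⊕b15 = 1⊕1⊕1⊕0⊕1⊕1⊕1⊕0 = 0
s8: b8⊕b9⊕b10⊕b11⊕b12⊕b13⊕b14⊕b15 = 1⊕1⊕1⊕1⊕1⊕1⊕1⊕0 = 1
Syndrome (s8...s1) = 1000 → position 8.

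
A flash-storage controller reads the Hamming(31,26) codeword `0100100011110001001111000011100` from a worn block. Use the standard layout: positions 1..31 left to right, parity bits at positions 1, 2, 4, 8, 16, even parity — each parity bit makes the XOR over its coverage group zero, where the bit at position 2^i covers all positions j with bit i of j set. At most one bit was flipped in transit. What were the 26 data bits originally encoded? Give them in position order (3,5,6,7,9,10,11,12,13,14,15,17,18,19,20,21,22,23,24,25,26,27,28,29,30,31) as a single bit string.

01001111100001111000011100

s1: b1⊕b3⊕b5⊕b7⊕b9⊕b11⊕b13⊕b15⊕b17⊕b19⊕b21⊕b23⊕b25⊕b27⊕b29⊕b31 = 0⊕0⊕1⊕0⊕1⊕1⊕0⊕0⊕0⊕1⊕1⊕0⊕0⊕1⊕1⊕0 = 1
s2: b2⊕b3⊕b6⊕b7⊕b10⊕b11⊕b14⊕b15⊕b18⊕b19⊕b22⊕b23⊕b26⊕b27⊕b30⊕b31 = 1⊕0⊕0⊕0⊕1⊕1⊕0⊕0⊕0⊕1⊕1⊕0⊕0⊕1⊕0⊕0 = 0
s4: b4⊕b5⊕b6⊕b7⊕b12⊕b13⊕b14⊕b15⊕b20⊕b21⊕b22⊕b23⊕b28⊕b29⊕b30⊕b31 = 0⊕1⊕0⊕0⊕1⊕0⊕0⊕0⊕1⊕1⊕1⊕0⊕1⊕1⊕0⊕0 = 1
s8: b8⊕b9⊕b10⊕b11⊕b12⊕b13⊕b14⊕b15⊕b24⊕b25⊕b26⊕b27⊕b28⊕b29⊕b30⊕b31 = 0⊕1⊕1⊕1⊕1⊕0⊕0⊕0⊕0⊕0⊕0⊕1⊕1⊕1⊕0⊕0 = 1
s16: b16⊕b17⊕b18⊕b19⊕b20⊕b21⊕b22⊕b23⊕b24⊕b25⊕b26⊕b27⊕b28⊕b29⊕b30⊕b31 = 1⊕0⊕0⊕1⊕1⊕1⊕1⊕0⊕0⊕0⊕0⊕1⊕1⊕1⊕0⊕0 = 0
Syndrome (s16...s1) = 01101 → position 13.
Flip bit 13: corrected codeword = 0100100011111001001111000011100
Data bits at positions 3,5,6,7,9,10,11,12,13,14,15,17,18,19,20,21,22,23,24,25,26,27,28,29,30,31: 01001111100001111000011100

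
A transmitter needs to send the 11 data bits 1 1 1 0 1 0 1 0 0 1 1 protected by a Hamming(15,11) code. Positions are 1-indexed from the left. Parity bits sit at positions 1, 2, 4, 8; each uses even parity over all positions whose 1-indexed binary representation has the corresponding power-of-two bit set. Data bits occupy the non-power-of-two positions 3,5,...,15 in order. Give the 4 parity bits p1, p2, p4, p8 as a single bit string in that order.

1100

Place data bits at non-power-of-two positions: b3=1, b5=1, b6=1, b7=0, b9=1, b10=0, b11=1, b12=0, b13=0, b14=1, b15=1.
p1 = XOR of data positions {3,5,7,9,11,13,15} = 1⊕1⊕0⊕1⊕1⊕0⊕1 = 1
p2 = XOR of data positions {3,6,7,10,11,14,15} = 1⊕1⊕0⊕0⊕1⊕1⊕1 = 1
p4 = XOR of data positions {5,6,7,12,13,14,15} = 1⊕1⊕0⊕0⊕0⊕1⊕1 = 0
p8 = XOR of data positions {9,10,11,12,13,14,15} = 1⊕0⊕1⊕0⊕0⊕1⊕1 = 0
Parity bits p1,p2,p4,p8 = 1100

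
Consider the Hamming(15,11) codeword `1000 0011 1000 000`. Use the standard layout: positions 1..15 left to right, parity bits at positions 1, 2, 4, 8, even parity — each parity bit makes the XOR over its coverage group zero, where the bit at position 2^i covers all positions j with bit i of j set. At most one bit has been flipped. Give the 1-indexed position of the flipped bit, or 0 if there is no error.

s1: b1⊕b3⊕b5⊕b7⊕b9⊕b11⊕b13⊕b15 = 1⊕0⊕0⊕1⊕1⊕0⊕0⊕0 = 1
s2: b2⊕b3⊕b6⊕b7⊕b10⊕b11⊕b14⊕b15 = 0⊕0⊕0⊕1⊕0⊕0⊕0⊕0 = 1
s4: b4⊕b5⊕b6⊕b7⊕b12⊕b13⊕b14⊕b15 = 0⊕0⊕0⊕1⊕0⊕0⊕0⊕0 = 1
s8: b8⊕b9⊕b10⊕b11⊕b12⊕b13⊕b14⊕b15 = 1⊕1⊕0⊕0⊕0⊕0⊕0⊕0 = 0
Syndrome (s8...s1) = 0111 → position 7.

7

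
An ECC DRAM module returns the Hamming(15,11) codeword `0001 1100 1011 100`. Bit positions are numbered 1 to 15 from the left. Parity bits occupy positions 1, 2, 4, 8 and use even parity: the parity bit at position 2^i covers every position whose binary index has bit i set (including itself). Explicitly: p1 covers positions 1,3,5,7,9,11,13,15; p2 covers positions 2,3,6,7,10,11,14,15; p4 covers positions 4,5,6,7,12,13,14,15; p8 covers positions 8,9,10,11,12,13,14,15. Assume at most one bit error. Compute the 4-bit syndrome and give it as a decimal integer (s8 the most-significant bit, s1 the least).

s1: b1⊕b3⊕b5⊕b7⊕b9⊕b11⊕b13⊕b15 = 0⊕0⊕1⊕0⊕1⊕1⊕1⊕0 = 0
s2: b2⊕b3⊕b6⊕b7⊕b10⊕b11⊕b14⊕b15 = 0⊕0⊕1⊕0⊕0⊕1⊕0⊕0 = 0
s4: b4⊕b5⊕b6⊕b7⊕b12⊕b13⊕b14⊕b15 = 1⊕1⊕1⊕0⊕1⊕1⊕0⊕0 = 1
s8: b8⊕b9⊕b10⊕b11⊕b12⊕b13⊕b14⊕b15 = 0⊕1⊕0⊕1⊕1⊕1⊕0⊕0 = 0
Syndrome (s8...s1) = 0100 → position 4.

4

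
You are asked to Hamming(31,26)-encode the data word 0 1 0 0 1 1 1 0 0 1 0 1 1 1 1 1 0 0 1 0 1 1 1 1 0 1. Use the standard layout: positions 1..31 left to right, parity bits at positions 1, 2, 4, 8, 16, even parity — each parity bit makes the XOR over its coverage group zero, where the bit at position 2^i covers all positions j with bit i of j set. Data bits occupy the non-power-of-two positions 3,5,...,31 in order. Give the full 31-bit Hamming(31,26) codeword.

Place data bits at non-power-of-two positions: b3=0, b5=1, b6=0, b7=0, b9=1, b10=1, b11=1, b12=0, b13=0, b14=1, b15=0, b17=1, b18=1, b19=1, b20=1, b21=1, b22=0, b23=0, b24=1, b25=0, b26=1, b27=1, b28=1, b29=1, b30=0, b31=1.
p1 = XOR of data positions {3,5,7,9,11,13,15,17,19,21,23,25,27,29,31} = 0⊕1⊕0⊕1⊕1⊕0⊕0⊕1⊕1⊕1⊕0⊕0⊕1⊕1⊕1 = 1
p2 = XOR of data positions {3,6,7,10,11,14,15,18,19,22,23,26,27,30,31} = 0⊕0⊕0⊕1⊕1⊕1⊕0⊕1⊕1⊕0⊕0⊕1⊕1⊕0⊕1 = 0
p4 = XOR of data positions {5,6,7,12,13,14,15,20,21,22,23,28,29,30,31} = 1⊕0⊕0⊕0⊕0⊕1⊕0⊕1⊕1⊕0⊕0⊕1⊕1⊕0⊕1 = 1
p8 = XOR of data positions {9,10,11,12,13,14,15,24,25,26,27,28,29,30,31} = 1⊕1⊕1⊕0⊕0⊕1⊕0⊕1⊕0⊕1⊕1⊕1⊕1⊕0⊕1 = 0
p16 = XOR of data positions {17,18,19,20,21,22,23,24,25,26,27,28,29,30,31} = 1⊕1⊕1⊕1⊕1⊕0⊕0⊕1⊕0⊕1⊕1⊕1⊕1⊕0⊕1 = 1
Codeword b1..b31 = 1001100011100101111110010111101

1001100011100101111110010111101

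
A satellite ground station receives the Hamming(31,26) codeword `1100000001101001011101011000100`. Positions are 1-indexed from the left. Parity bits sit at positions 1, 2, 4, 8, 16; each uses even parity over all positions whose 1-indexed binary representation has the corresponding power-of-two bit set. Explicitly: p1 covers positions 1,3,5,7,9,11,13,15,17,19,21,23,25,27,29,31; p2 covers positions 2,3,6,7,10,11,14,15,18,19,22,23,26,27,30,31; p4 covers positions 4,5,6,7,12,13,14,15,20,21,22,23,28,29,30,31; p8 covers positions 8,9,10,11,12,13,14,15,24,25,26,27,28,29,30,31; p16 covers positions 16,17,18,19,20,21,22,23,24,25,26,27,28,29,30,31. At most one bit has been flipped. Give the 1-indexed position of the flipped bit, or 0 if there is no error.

0

s1: b1⊕b3⊕b5⊕b7⊕b9⊕b11⊕b13⊕b15⊕b17⊕b19⊕b21⊕b23⊕b25⊕b27⊕b29⊕b31 = 1⊕0⊕0⊕0⊕0⊕1⊕1⊕0⊕0⊕1⊕0⊕0⊕1⊕0⊕1⊕0 = 0
s2: b2⊕b3⊕b6⊕b7⊕b10⊕b11⊕b14⊕b15⊕b18⊕b19⊕b22⊕b23⊕b26⊕b27⊕b30⊕b31 = 1⊕0⊕0⊕0⊕1⊕1⊕0⊕0⊕1⊕1⊕1⊕0⊕0⊕0⊕0⊕0 = 0
s4: b4⊕b5⊕b6⊕b7⊕b12⊕b13⊕b14⊕b15⊕b20⊕b21⊕b22⊕b23⊕b28⊕b29⊕b30⊕b31 = 0⊕0⊕0⊕0⊕0⊕1⊕0⊕0⊕1⊕0⊕1⊕0⊕0⊕1⊕0⊕0 = 0
s8: b8⊕b9⊕b10⊕b11⊕b12⊕b13⊕b14⊕b15⊕b24⊕b25⊕b26⊕b27⊕b28⊕b29⊕b30⊕b31 = 0⊕0⊕1⊕1⊕0⊕1⊕0⊕0⊕1⊕1⊕0⊕0⊕0⊕1⊕0⊕0 = 0
s16: b16⊕b17⊕b18⊕b19⊕b20⊕b21⊕b22⊕b23⊕b24⊕b25⊕b26⊕b27⊕b28⊕b29⊕b30⊕b31 = 1⊕0⊕1⊕1⊕1⊕0⊕1⊕0⊕1⊕1⊕0⊕0⊕0⊕1⊕0⊕0 = 0
Syndrome (s16...s1) = 00000 → position 0 (no error).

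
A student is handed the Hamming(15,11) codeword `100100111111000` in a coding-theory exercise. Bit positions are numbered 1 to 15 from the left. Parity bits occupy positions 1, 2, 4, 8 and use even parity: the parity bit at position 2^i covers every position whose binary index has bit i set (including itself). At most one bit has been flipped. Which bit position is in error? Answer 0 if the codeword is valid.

s1: b1⊕b3⊕b5⊕b7⊕b9⊕b11⊕b13⊕b15 = 1⊕0⊕0⊕1⊕1⊕1⊕0⊕0 = 0
s2: b2⊕b3⊕b6⊕b7⊕b10⊕b11⊕b14⊕b15 = 0⊕0⊕0⊕1⊕1⊕1⊕0⊕0 = 1
s4: b4⊕b5⊕b6⊕b7⊕b12⊕b13⊕b14⊕b15 = 1⊕0⊕0⊕1⊕1⊕0⊕0⊕0 = 1
s8: b8⊕b9⊕b10⊕b11⊕b12⊕b13⊕b14⊕b15 = 1⊕1⊕1⊕1⊕1⊕0⊕0⊕0 = 1
Syndrome (s8...s1) = 1110 → position 14.

14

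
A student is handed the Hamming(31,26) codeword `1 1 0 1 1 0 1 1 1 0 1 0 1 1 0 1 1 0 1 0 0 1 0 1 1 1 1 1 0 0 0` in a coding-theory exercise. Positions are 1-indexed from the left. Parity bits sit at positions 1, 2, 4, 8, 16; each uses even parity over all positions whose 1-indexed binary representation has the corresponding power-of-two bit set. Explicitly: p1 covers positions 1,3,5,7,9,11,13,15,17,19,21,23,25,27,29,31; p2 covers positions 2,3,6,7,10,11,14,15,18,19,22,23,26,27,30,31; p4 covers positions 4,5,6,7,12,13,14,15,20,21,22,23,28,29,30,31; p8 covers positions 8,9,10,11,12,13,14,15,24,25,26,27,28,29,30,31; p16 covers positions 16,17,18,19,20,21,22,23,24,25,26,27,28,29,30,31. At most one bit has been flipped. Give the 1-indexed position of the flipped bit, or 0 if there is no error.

s1: b1⊕b3⊕b5⊕b7⊕b9⊕b11⊕b13⊕b15⊕b17⊕b19⊕b21⊕b23⊕b25⊕b27⊕b29⊕b31 = 1⊕0⊕1⊕1⊕1⊕1⊕1⊕0⊕1⊕1⊕0⊕0⊕1⊕1⊕0⊕0 = 0
s2: b2⊕b3⊕b6⊕b7⊕b10⊕b11⊕b14⊕b15⊕b18⊕b19⊕b22⊕b23⊕b26⊕b27⊕b30⊕b31 = 1⊕0⊕0⊕1⊕0⊕1⊕1⊕0⊕0⊕1⊕1⊕0⊕1⊕1⊕0⊕0 = 0
s4: b4⊕b5⊕b6⊕b7⊕b12⊕b13⊕b14⊕b15⊕b20⊕b21⊕b22⊕b23⊕b28⊕b29⊕b30⊕b31 = 1⊕1⊕0⊕1⊕0⊕1⊕1⊕0⊕0⊕0⊕1⊕0⊕1⊕0⊕0⊕0 = 1
s8: b8⊕b9⊕b10⊕b11⊕b12⊕b13⊕b14⊕b15⊕b24⊕b25⊕b26⊕b27⊕b28⊕b29⊕b30⊕b31 = 1⊕1⊕0⊕1⊕0⊕1⊕1⊕0⊕1⊕1⊕1⊕1⊕1⊕0⊕0⊕0 = 0
s16: b16⊕b17⊕b18⊕b19⊕b20⊕b21⊕b22⊕b23⊕b24⊕b25⊕b26⊕b27⊕b28⊕b29⊕b30⊕b31 = 1⊕1⊕0⊕1⊕0⊕0⊕1⊕0⊕1⊕1⊕1⊕1⊕1⊕0⊕0⊕0 = 1
Syndrome (s16...s1) = 10100 → position 20.

20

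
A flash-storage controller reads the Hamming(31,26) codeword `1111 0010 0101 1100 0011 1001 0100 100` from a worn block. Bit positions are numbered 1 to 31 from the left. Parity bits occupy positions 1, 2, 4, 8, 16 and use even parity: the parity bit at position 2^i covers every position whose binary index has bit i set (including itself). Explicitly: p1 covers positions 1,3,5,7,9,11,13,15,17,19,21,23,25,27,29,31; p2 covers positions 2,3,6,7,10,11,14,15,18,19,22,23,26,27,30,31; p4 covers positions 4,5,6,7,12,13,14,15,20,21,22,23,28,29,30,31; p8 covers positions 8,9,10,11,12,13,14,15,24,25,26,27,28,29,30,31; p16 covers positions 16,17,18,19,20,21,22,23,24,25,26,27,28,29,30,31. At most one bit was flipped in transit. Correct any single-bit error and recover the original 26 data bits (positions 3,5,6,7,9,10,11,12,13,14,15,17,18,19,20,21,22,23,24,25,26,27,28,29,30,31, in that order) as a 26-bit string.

10010111110001110010100100

s1: b1⊕b3⊕b5⊕b7⊕b9⊕b11⊕b13⊕b15⊕b17⊕b19⊕b21⊕b23⊕b25⊕b27⊕b29⊕b31 = 1⊕1⊕0⊕1⊕0⊕0⊕1⊕0⊕0⊕1⊕1⊕0⊕0⊕0⊕1⊕0 = 1
s2: b2⊕b3⊕b6⊕b7⊕b10⊕b11⊕b14⊕b15⊕b18⊕b19⊕b22⊕b23⊕b26⊕b27⊕b30⊕b31 = 1⊕1⊕0⊕1⊕1⊕0⊕1⊕0⊕0⊕1⊕0⊕0⊕1⊕0⊕0⊕0 = 1
s4: b4⊕b5⊕b6⊕b7⊕b12⊕b13⊕b14⊕b15⊕b20⊕b21⊕b22⊕b23⊕b28⊕b29⊕b30⊕b31 = 1⊕0⊕0⊕1⊕1⊕1⊕1⊕0⊕1⊕1⊕0⊕0⊕0⊕1⊕0⊕0 = 0
s8: b8⊕b9⊕b10⊕b11⊕b12⊕b13⊕b14⊕b15⊕b24⊕b25⊕b26⊕b27⊕b28⊕b29⊕b30⊕b31 = 0⊕0⊕1⊕0⊕1⊕1⊕1⊕0⊕1⊕0⊕1⊕0⊕0⊕1⊕0⊕0 = 1
s16: b16⊕b17⊕b18⊕b19⊕b20⊕b21⊕b22⊕b23⊕b24⊕b25⊕b26⊕b27⊕b28⊕b29⊕b30⊕b31 = 0⊕0⊕0⊕1⊕1⊕1⊕0⊕0⊕1⊕0⊕1⊕0⊕0⊕1⊕0⊕0 = 0
Syndrome (s16...s1) = 01011 → position 11.
Flip bit 11: corrected codeword = 1111001001111100001110010100100
Data bits at positions 3,5,6,7,9,10,11,12,13,14,15,17,18,19,20,21,22,23,24,25,26,27,28,29,30,31: 10010111110001110010100100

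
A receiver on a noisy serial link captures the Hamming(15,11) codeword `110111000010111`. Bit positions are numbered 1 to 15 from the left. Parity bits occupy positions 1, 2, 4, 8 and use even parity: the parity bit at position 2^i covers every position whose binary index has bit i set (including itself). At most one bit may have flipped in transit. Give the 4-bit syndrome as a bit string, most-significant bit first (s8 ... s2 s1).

0011

s1: b1⊕b3⊕b5⊕b7⊕b9⊕b11⊕b13⊕b15 = 1⊕0⊕1⊕0⊕0⊕1⊕1⊕1 = 1
s2: b2⊕b3⊕b6⊕b7⊕b10⊕b11⊕b14⊕b15 = 1⊕0⊕1⊕0⊕0⊕1⊕1⊕1 = 1
s4: b4⊕b5⊕b6⊕b7⊕b12⊕b13⊕b14⊕b15 = 1⊕1⊕1⊕0⊕0⊕1⊕1⊕1 = 0
s8: b8⊕b9⊕b10⊕b11⊕b12⊕b13⊕b14⊕b15 = 0⊕0⊕0⊕1⊕0⊕1⊕1⊕1 = 0
Syndrome (s8...s1) = 0011 → position 3.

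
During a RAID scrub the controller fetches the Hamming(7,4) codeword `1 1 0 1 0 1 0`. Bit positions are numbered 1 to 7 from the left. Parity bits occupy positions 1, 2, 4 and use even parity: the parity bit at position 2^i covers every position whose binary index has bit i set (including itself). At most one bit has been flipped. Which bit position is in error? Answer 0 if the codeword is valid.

s1: b1⊕b3⊕b5⊕b7 = 1⊕0⊕0⊕0 = 1
s2: b2⊕b3⊕b6⊕b7 = 1⊕0⊕1⊕0 = 0
s4: b4⊕b5⊕b6⊕b7 = 1⊕0⊕1⊕0 = 0
Syndrome (s4...s1) = 001 → position 1.

1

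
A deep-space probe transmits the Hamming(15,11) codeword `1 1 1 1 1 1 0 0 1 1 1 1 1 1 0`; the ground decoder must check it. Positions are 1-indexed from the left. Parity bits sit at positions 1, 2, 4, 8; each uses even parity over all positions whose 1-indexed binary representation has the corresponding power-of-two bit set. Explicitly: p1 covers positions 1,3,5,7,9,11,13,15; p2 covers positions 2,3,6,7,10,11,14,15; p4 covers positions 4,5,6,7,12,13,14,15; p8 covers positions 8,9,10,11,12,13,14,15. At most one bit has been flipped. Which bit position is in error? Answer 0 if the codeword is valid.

0

s1: b1⊕b3⊕b5⊕b7⊕b9⊕b11⊕b13⊕b15 = 1⊕1⊕1⊕0⊕1⊕1⊕1⊕0 = 0
s2: b2⊕b3⊕b6⊕b7⊕b10⊕b11⊕b14⊕b15 = 1⊕1⊕1⊕0⊕1⊕1⊕1⊕0 = 0
s4: b4⊕b5⊕b6⊕b7⊕b12⊕b13⊕b14⊕b15 = 1⊕1⊕1⊕0⊕1⊕1⊕1⊕0 = 0
s8: b8⊕b9⊕b10⊕b11⊕b12⊕b13⊕b14⊕b15 = 0⊕1⊕1⊕1⊕1⊕1⊕1⊕0 = 0
Syndrome (s8...s1) = 0000 → position 0 (no error).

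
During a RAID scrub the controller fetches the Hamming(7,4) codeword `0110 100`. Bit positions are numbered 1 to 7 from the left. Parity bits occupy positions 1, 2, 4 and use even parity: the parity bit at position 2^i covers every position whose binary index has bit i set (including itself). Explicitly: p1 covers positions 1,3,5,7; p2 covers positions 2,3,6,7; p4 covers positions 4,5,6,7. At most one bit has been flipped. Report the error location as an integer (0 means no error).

s1: b1⊕b3⊕b5⊕b7 = 0⊕1⊕1⊕0 = 0
s2: b2⊕b3⊕b6⊕b7 = 1⊕1⊕0⊕0 = 0
s4: b4⊕b5⊕b6⊕b7 = 0⊕1⊕0⊕0 = 1
Syndrome (s4...s1) = 100 → position 4.

4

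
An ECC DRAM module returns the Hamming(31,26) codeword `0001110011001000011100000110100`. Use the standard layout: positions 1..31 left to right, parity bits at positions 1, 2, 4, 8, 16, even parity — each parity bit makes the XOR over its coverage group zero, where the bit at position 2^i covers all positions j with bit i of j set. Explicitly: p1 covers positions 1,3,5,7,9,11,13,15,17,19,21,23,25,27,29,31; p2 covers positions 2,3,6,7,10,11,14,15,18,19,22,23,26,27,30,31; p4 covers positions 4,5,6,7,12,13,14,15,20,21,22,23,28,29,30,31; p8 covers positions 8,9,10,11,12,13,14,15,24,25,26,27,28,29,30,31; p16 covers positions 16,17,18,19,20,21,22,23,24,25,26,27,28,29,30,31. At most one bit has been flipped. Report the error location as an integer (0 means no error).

s1: b1⊕b3⊕b5⊕b7⊕b9⊕b11⊕b13⊕b15⊕b17⊕b19⊕b21⊕b23⊕b25⊕b27⊕b29⊕b31 = 0⊕0⊕1⊕0⊕1⊕0⊕1⊕0⊕0⊕1⊕0⊕0⊕0⊕1⊕1⊕0 = 0
s2: b2⊕b3⊕b6⊕b7⊕b10⊕b11⊕b14⊕b15⊕b18⊕b19⊕b22⊕b23⊕b26⊕b27⊕b30⊕b31 = 0⊕0⊕1⊕0⊕1⊕0⊕0⊕0⊕1⊕1⊕0⊕0⊕1⊕1⊕0⊕0 = 0
s4: b4⊕b5⊕b6⊕b7⊕b12⊕b13⊕b14⊕b15⊕b20⊕b21⊕b22⊕b23⊕b28⊕b29⊕b30⊕b31 = 1⊕1⊕1⊕0⊕0⊕1⊕0⊕0⊕1⊕0⊕0⊕0⊕0⊕1⊕0⊕0 = 0
s8: b8⊕b9⊕b10⊕b11⊕b12⊕b13⊕b14⊕b15⊕b24⊕b25⊕b26⊕b27⊕b28⊕b29⊕b30⊕b31 = 0⊕1⊕1⊕0⊕0⊕1⊕0⊕0⊕0⊕0⊕1⊕1⊕0⊕1⊕0⊕0 = 0
s16: b16⊕b17⊕b18⊕b19⊕b20⊕b21⊕b22⊕b23⊕b24⊕b25⊕b26⊕b27⊕b28⊕b29⊕b30⊕b31 = 0⊕0⊕1⊕1⊕1⊕0⊕0⊕0⊕0⊕0⊕1⊕1⊕0⊕1⊕0⊕0 = 0
Syndrome (s16...s1) = 00000 → position 0 (no error).

0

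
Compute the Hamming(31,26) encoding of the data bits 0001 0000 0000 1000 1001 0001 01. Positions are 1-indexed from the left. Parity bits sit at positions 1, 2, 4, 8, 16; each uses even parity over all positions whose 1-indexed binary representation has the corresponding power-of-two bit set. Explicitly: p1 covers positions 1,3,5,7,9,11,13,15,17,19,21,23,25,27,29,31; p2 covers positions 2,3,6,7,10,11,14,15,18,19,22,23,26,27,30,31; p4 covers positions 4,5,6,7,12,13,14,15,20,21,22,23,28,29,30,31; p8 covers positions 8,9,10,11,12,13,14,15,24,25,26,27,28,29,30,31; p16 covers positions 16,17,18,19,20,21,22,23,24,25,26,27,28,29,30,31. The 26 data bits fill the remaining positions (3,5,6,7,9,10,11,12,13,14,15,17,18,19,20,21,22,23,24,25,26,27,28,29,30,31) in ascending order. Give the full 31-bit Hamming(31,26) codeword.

0000001100000001010001001000101

Place data bits at non-power-of-two positions: b3=0, b5=0, b6=0, b7=1, b9=0, b10=0, b11=0, b12=0, b13=0, b14=0, b15=0, b17=0, b18=1, b19=0, b20=0, b21=0, b22=1, b23=0, b24=0, b25=1, b26=0, b27=0, b28=0, b29=1, b30=0, b31=1.
p1 = XOR of data positions {3,5,7,9,11,13,15,17,19,21,23,25,27,29,31} = 0⊕0⊕1⊕0⊕0⊕0⊕0⊕0⊕0⊕0⊕0⊕1⊕0⊕1⊕1 = 0
p2 = XOR of data positions {3,6,7,10,11,14,15,18,19,22,23,26,27,30,31} = 0⊕0⊕1⊕0⊕0⊕0⊕0⊕1⊕0⊕1⊕0⊕0⊕0⊕0⊕1 = 0
p4 = XOR of data positions {5,6,7,12,13,14,15,20,21,22,23,28,29,30,31} = 0⊕0⊕1⊕0⊕0⊕0⊕0⊕0⊕0⊕1⊕0⊕0⊕1⊕0⊕1 = 0
p8 = XOR of data positions {9,10,11,12,13,14,15,24,25,26,27,28,29,30,31} = 0⊕0⊕0⊕0⊕0⊕0⊕0⊕0⊕1⊕0⊕0⊕0⊕1⊕0⊕1 = 1
p16 = XOR of data positions {17,18,19,20,21,22,23,24,25,26,27,28,29,30,31} = 0⊕1⊕0⊕0⊕0⊕1⊕0⊕0⊕1⊕0⊕0⊕0⊕1⊕0⊕1 = 1
Codeword b1..b31 = 0000001100000001010001001000101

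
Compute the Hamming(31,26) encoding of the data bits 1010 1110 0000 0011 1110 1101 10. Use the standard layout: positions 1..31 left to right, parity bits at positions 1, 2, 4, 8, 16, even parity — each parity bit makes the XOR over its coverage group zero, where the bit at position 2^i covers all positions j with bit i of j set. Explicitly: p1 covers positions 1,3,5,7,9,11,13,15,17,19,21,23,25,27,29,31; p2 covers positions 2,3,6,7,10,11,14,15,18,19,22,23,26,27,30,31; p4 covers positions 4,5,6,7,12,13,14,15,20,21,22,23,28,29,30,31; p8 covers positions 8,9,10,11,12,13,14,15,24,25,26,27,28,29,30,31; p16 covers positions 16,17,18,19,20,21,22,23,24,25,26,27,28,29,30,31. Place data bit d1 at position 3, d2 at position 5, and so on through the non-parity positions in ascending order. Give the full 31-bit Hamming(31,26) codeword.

1111010011100001000111110110110

Place data bits at non-power-of-two positions: b3=1, b5=0, b6=1, b7=0, b9=1, b10=1, b11=1, b12=0, b13=0, b14=0, b15=0, b17=0, b18=0, b19=0, b20=1, b21=1, b22=1, b23=1, b24=1, b25=0, b26=1, b27=1, b28=0, b29=1, b30=1, b31=0.
p1 = XOR of data positions {3,5,7,9,11,13,15,17,19,21,23,25,27,29,31} = 1⊕0⊕0⊕1⊕1⊕0⊕0⊕0⊕0⊕1⊕1⊕0⊕1⊕1⊕0 = 1
p2 = XOR of data positions {3,6,7,10,11,14,15,18,19,22,23,26,27,30,31} = 1⊕1⊕0⊕1⊕1⊕0⊕0⊕0⊕0⊕1⊕1⊕1⊕1⊕1⊕0 = 1
p4 = XOR of data positions {5,6,7,12,13,14,15,20,21,22,23,28,29,30,31} = 0⊕1⊕0⊕0⊕0⊕0⊕0⊕1⊕1⊕1⊕1⊕0⊕1⊕1⊕0 = 1
p8 = XOR of data positions {9,10,11,12,13,14,15,24,25,26,27,28,29,30,31} = 1⊕1⊕1⊕0⊕0⊕0⊕0⊕1⊕0⊕1⊕1⊕0⊕1⊕1⊕0 = 0
p16 = XOR of data positions {17,18,19,20,21,22,23,24,25,26,27,28,29,30,31} = 0⊕0⊕0⊕1⊕1⊕1⊕1⊕1⊕0⊕1⊕1⊕0⊕1⊕1⊕0 = 1
Codeword b1..b31 = 1111010011100001000111110110110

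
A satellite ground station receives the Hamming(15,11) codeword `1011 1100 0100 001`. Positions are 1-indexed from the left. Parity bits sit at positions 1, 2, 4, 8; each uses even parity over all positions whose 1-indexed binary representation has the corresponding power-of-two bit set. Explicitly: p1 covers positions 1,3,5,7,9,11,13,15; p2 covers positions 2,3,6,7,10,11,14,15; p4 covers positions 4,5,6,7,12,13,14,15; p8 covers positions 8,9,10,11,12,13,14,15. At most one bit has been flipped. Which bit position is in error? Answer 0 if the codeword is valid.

s1: b1⊕b3⊕b5⊕b7⊕b9⊕b11⊕b13⊕b15 = 1⊕1⊕1⊕0⊕0⊕0⊕0⊕1 = 0
s2: b2⊕b3⊕b6⊕b7⊕b10⊕b11⊕b14⊕b15 = 0⊕1⊕1⊕0⊕1⊕0⊕0⊕1 = 0
s4: b4⊕b5⊕b6⊕b7⊕b12⊕b13⊕b14⊕b15 = 1⊕1⊕1⊕0⊕0⊕0⊕0⊕1 = 0
s8: b8⊕b9⊕b10⊕b11⊕b12⊕b13⊕b14⊕b15 = 0⊕0⊕1⊕0⊕0⊕0⊕0⊕1 = 0
Syndrome (s8...s1) = 0000 → position 0 (no error).

0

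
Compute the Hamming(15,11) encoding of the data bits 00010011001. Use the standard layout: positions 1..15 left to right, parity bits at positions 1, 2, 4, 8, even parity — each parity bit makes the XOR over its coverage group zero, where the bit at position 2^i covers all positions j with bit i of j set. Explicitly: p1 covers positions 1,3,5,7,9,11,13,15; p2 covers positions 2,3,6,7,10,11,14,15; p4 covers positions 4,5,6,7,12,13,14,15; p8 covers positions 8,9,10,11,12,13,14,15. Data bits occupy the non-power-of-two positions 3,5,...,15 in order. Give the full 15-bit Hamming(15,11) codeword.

Place data bits at non-power-of-two positions: b3=0, b5=0, b6=0, b7=1, b9=0, b10=0, b11=1, b12=1, b13=0, b14=0, b15=1.
p1 = XOR of data positions {3,5,7,9,11,13,15} = 0⊕0⊕1⊕0⊕1⊕0⊕1 = 1
p2 = XOR of data positions {3,6,7,10,11,14,15} = 0⊕0⊕1⊕0⊕1⊕0⊕1 = 1
p4 = XOR of data positions {5,6,7,12,13,14,15} = 0⊕0⊕1⊕1⊕0⊕0⊕1 = 1
p8 = XOR of data positions {9,10,11,12,13,14,15} = 0⊕0⊕1⊕1⊕0⊕0⊕1 = 1
Codeword b1..b15 = 110100110011001

110100110011001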